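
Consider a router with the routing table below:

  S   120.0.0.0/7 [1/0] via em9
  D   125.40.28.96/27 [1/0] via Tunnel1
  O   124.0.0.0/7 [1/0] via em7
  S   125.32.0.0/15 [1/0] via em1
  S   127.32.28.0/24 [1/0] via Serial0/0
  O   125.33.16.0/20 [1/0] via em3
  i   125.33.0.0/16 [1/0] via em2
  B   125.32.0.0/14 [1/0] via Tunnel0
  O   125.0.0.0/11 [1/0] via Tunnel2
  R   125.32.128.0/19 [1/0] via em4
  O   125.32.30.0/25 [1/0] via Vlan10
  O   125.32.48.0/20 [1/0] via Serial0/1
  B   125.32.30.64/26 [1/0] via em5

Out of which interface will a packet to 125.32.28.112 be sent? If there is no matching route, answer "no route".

em1

Routes whose prefix contains 125.32.28.112:
  124.0.0.0/7 (124.0.0.0 - 125.255.255.255) -> em7
  125.32.0.0/14 (125.32.0.0 - 125.35.255.255) -> Tunnel0
  125.32.0.0/15 (125.32.0.0 - 125.33.255.255) -> em1
More-specific entries that do NOT match:
  125.40.28.96/27 (125.40.28.96 - 125.40.28.127) does not contain 125.32.28.112
  125.32.30.64/26 (125.32.30.64 - 125.32.30.127) does not contain 125.32.28.112
  125.32.30.0/25 (125.32.30.0 - 125.32.30.127) does not contain 125.32.28.112
  127.32.28.0/24 (127.32.28.0 - 127.32.28.255) does not contain 125.32.28.112
  125.33.16.0/20 (125.33.16.0 - 125.33.31.255) does not contain 125.32.28.112
  125.32.48.0/20 (125.32.48.0 - 125.32.63.255) does not contain 125.32.28.112
  125.32.128.0/19 (125.32.128.0 - 125.32.159.255) does not contain 125.32.28.112
  125.33.0.0/16 (125.33.0.0 - 125.33.255.255) does not contain 125.32.28.112
Longest matching prefix is /15 -> interface em1.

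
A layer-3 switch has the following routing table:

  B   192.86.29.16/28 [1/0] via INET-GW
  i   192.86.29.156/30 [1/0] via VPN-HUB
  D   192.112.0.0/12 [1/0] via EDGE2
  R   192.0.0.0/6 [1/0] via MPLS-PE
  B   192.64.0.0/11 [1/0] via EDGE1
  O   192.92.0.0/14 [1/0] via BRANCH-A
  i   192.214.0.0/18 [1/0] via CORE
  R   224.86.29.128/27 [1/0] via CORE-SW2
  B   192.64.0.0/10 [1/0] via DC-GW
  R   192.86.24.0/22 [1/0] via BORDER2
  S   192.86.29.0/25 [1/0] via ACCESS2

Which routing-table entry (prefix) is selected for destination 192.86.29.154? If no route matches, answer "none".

Entries matching 192.86.29.154:
  192.0.0.0/6 (192.0.0.0 - 195.255.255.255)
  192.64.0.0/10 (192.64.0.0 - 192.127.255.255)
  192.64.0.0/11 (192.64.0.0 - 192.95.255.255)
Most specific is 192.64.0.0/11.

192.64.0.0/11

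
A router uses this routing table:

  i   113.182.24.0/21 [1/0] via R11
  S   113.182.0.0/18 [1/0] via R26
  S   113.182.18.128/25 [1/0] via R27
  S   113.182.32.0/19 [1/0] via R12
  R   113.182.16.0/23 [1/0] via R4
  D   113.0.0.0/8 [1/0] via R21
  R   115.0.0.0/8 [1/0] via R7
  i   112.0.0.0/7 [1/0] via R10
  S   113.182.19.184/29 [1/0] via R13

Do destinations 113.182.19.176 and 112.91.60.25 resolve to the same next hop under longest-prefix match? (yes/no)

113.182.19.176: longest match 113.182.0.0/18 -> R26
112.91.60.25: longest match 112.0.0.0/7 -> R10

no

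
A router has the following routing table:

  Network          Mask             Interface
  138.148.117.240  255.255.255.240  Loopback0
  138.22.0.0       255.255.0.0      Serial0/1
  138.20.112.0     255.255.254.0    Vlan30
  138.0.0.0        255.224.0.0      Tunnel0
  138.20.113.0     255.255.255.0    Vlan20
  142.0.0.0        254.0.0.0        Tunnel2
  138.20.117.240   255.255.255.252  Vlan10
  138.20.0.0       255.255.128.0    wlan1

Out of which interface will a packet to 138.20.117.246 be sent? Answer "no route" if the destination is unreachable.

wlan1

Routes whose prefix contains 138.20.117.246:
  138.0.0.0/11 (138.0.0.0 - 138.31.255.255) -> Tunnel0
  138.20.0.0/17 (138.20.0.0 - 138.20.127.255) -> wlan1
More-specific entries that do NOT match:
  138.20.117.240/30 (138.20.117.240 - 138.20.117.243) does not contain 138.20.117.246
  138.148.117.240/28 (138.148.117.240 - 138.148.117.255) does not contain 138.20.117.246
  138.20.113.0/24 (138.20.113.0 - 138.20.113.255) does not contain 138.20.117.246
  138.20.112.0/23 (138.20.112.0 - 138.20.113.255) does not contain 138.20.117.246
Longest matching prefix is /17 -> interface wlan1.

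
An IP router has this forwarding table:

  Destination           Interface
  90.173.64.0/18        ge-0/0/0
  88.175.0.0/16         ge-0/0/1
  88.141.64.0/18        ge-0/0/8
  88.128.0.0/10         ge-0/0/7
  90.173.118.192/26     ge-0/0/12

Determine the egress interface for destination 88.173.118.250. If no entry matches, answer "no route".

ge-0/0/7

Routes whose prefix contains 88.173.118.250:
  88.128.0.0/10 (88.128.0.0 - 88.191.255.255) -> ge-0/0/7
More-specific entries that do NOT match:
  90.173.118.192/26 (90.173.118.192 - 90.173.118.255) does not contain 88.173.118.250
  90.173.64.0/18 (90.173.64.0 - 90.173.127.255) does not contain 88.173.118.250
  88.141.64.0/18 (88.141.64.0 - 88.141.127.255) does not contain 88.173.118.250
  88.175.0.0/16 (88.175.0.0 - 88.175.255.255) does not contain 88.173.118.250
Longest matching prefix is /10 -> interface ge-0/0/7.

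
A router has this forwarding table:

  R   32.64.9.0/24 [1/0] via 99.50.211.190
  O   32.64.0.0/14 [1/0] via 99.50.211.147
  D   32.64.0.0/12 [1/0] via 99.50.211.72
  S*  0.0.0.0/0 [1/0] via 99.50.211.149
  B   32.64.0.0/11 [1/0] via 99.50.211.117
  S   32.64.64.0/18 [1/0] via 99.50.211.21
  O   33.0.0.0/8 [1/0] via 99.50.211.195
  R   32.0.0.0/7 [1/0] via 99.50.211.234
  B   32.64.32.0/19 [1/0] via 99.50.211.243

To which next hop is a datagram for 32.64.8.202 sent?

99.50.211.147

Routes whose prefix contains 32.64.8.202:
  0.0.0.0/0 (default, matches everything) -> 99.50.211.149
  32.0.0.0/7 (32.0.0.0 - 33.255.255.255) -> 99.50.211.234
  32.64.0.0/11 (32.64.0.0 - 32.95.255.255) -> 99.50.211.117
  32.64.0.0/12 (32.64.0.0 - 32.79.255.255) -> 99.50.211.72
  32.64.0.0/14 (32.64.0.0 - 32.67.255.255) -> 99.50.211.147
More-specific entries that do NOT match:
  32.64.9.0/24 (32.64.9.0 - 32.64.9.255) does not contain 32.64.8.202
  32.64.32.0/19 (32.64.32.0 - 32.64.63.255) does not contain 32.64.8.202
  32.64.64.0/18 (32.64.64.0 - 32.64.127.255) does not contain 32.64.8.202
Longest matching prefix is /14 -> next hop 99.50.211.147.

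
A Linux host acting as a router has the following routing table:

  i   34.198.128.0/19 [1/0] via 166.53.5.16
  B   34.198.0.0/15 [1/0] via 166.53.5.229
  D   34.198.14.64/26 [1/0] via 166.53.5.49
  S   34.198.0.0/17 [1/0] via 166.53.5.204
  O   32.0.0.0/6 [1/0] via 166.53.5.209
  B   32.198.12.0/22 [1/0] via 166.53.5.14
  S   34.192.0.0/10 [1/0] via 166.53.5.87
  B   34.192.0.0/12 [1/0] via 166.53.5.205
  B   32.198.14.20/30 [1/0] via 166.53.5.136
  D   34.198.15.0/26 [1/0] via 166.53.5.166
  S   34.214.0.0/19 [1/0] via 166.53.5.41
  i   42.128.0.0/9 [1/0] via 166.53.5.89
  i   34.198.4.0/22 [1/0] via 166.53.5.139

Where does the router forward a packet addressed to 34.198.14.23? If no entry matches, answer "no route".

Routes whose prefix contains 34.198.14.23:
  32.0.0.0/6 (32.0.0.0 - 35.255.255.255) -> 166.53.5.209
  34.192.0.0/10 (34.192.0.0 - 34.255.255.255) -> 166.53.5.87
  34.192.0.0/12 (34.192.0.0 - 34.207.255.255) -> 166.53.5.205
  34.198.0.0/15 (34.198.0.0 - 34.199.255.255) -> 166.53.5.229
  34.198.0.0/17 (34.198.0.0 - 34.198.127.255) -> 166.53.5.204
More-specific entries that do NOT match:
  32.198.14.20/30 (32.198.14.20 - 32.198.14.23) does not contain 34.198.14.23
  34.198.14.64/26 (34.198.14.64 - 34.198.14.127) does not contain 34.198.14.23
  34.198.15.0/26 (34.198.15.0 - 34.198.15.63) does not contain 34.198.14.23
  32.198.12.0/22 (32.198.12.0 - 32.198.15.255) does not contain 34.198.14.23
  34.198.4.0/22 (34.198.4.0 - 34.198.7.255) does not contain 34.198.14.23
  34.198.128.0/19 (34.198.128.0 - 34.198.159.255) does not contain 34.198.14.23
  34.214.0.0/19 (34.214.0.0 - 34.214.31.255) does not contain 34.198.14.23
Longest matching prefix is /17 -> next hop 166.53.5.204.

166.53.5.204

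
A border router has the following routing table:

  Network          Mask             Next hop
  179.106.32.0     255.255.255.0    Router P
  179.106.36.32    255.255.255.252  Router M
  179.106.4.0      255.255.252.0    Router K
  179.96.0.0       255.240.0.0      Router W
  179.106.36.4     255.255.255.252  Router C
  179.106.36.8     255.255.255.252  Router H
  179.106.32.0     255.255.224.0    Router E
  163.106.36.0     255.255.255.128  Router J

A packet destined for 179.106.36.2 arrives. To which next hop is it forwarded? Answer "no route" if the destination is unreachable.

Routes whose prefix contains 179.106.36.2:
  179.96.0.0/12 (179.96.0.0 - 179.111.255.255) -> Router W
  179.106.32.0/19 (179.106.32.0 - 179.106.63.255) -> Router E
More-specific entries that do NOT match:
  179.106.36.32/30 (179.106.36.32 - 179.106.36.35) does not contain 179.106.36.2
  179.106.36.4/30 (179.106.36.4 - 179.106.36.7) does not contain 179.106.36.2
  179.106.36.8/30 (179.106.36.8 - 179.106.36.11) does not contain 179.106.36.2
  163.106.36.0/25 (163.106.36.0 - 163.106.36.127) does not contain 179.106.36.2
  179.106.32.0/24 (179.106.32.0 - 179.106.32.255) does not contain 179.106.36.2
  179.106.4.0/22 (179.106.4.0 - 179.106.7.255) does not contain 179.106.36.2
Longest matching prefix is /19 -> next hop Router E.

Router E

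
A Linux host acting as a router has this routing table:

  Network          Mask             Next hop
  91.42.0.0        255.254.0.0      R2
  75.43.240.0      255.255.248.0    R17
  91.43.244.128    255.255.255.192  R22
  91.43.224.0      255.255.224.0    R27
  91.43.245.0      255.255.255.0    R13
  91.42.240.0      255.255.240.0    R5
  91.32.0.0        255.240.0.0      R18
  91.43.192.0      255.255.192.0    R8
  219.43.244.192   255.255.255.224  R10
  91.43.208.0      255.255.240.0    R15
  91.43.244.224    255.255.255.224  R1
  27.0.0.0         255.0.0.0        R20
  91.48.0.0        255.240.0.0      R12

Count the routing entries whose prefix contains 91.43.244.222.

Prefixes containing 91.43.244.222:
  91.32.0.0/12 (91.32.0.0 - 91.47.255.255)
  91.42.0.0/15 (91.42.0.0 - 91.43.255.255)
  91.43.192.0/18 (91.43.192.0 - 91.43.255.255)
  91.43.224.0/19 (91.43.224.0 - 91.43.255.255)
Total matching entries: 4.

4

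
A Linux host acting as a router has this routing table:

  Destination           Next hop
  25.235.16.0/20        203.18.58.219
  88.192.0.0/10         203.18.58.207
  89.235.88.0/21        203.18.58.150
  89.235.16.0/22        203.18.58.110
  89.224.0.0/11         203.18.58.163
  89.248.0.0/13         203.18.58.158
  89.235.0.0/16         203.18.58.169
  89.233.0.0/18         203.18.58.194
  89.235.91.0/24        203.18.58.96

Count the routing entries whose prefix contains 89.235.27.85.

2

Prefixes containing 89.235.27.85:
  89.224.0.0/11 (89.224.0.0 - 89.255.255.255)
  89.235.0.0/16 (89.235.0.0 - 89.235.255.255)
Total matching entries: 2.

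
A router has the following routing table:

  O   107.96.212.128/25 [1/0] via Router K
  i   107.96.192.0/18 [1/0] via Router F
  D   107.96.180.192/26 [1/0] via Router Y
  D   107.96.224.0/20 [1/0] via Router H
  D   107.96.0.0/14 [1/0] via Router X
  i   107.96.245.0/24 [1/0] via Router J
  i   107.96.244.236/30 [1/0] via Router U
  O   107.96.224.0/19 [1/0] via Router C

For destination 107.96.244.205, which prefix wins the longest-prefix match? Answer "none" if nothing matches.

107.96.224.0/19

Entries matching 107.96.244.205:
  107.96.0.0/14 (107.96.0.0 - 107.99.255.255)
  107.96.192.0/18 (107.96.192.0 - 107.96.255.255)
  107.96.224.0/19 (107.96.224.0 - 107.96.255.255)
Most specific is 107.96.224.0/19.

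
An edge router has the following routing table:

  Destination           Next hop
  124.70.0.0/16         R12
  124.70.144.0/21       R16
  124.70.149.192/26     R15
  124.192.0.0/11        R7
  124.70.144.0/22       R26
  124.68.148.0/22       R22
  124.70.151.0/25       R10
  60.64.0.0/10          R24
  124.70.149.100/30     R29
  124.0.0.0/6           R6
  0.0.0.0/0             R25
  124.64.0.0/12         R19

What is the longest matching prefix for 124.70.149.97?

Entries matching 124.70.149.97:
  0.0.0.0/0 (default, matches everything)
  124.0.0.0/6 (124.0.0.0 - 127.255.255.255)
  124.64.0.0/12 (124.64.0.0 - 124.79.255.255)
  124.70.0.0/16 (124.70.0.0 - 124.70.255.255)
  124.70.144.0/21 (124.70.144.0 - 124.70.151.255)
Most specific is 124.70.144.0/21.

124.70.144.0/21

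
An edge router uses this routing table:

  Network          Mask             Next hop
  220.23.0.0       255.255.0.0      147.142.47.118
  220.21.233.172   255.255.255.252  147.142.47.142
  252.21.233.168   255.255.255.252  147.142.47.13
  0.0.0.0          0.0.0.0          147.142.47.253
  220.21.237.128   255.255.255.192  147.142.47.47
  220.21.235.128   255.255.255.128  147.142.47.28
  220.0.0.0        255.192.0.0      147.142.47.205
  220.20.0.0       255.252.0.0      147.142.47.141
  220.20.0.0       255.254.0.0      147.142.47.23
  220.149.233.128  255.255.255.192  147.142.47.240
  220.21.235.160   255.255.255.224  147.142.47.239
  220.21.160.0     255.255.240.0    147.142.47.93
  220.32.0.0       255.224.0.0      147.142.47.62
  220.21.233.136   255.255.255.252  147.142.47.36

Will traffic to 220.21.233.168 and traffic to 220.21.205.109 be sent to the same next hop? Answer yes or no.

220.21.233.168: longest match 220.20.0.0/15 -> 147.142.47.23
220.21.205.109: longest match 220.20.0.0/15 -> 147.142.47.23

yes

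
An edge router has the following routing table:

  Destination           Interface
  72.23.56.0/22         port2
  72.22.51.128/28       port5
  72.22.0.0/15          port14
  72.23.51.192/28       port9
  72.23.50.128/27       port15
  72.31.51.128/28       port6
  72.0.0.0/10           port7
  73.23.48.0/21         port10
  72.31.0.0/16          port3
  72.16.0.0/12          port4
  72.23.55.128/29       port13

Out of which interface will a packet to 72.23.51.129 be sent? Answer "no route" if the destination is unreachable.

port14

Routes whose prefix contains 72.23.51.129:
  72.0.0.0/10 (72.0.0.0 - 72.63.255.255) -> port7
  72.16.0.0/12 (72.16.0.0 - 72.31.255.255) -> port4
  72.22.0.0/15 (72.22.0.0 - 72.23.255.255) -> port14
More-specific entries that do NOT match:
  72.23.55.128/29 (72.23.55.128 - 72.23.55.135) does not contain 72.23.51.129
  72.22.51.128/28 (72.22.51.128 - 72.22.51.143) does not contain 72.23.51.129
  72.23.51.192/28 (72.23.51.192 - 72.23.51.207) does not contain 72.23.51.129
  72.31.51.128/28 (72.31.51.128 - 72.31.51.143) does not contain 72.23.51.129
  72.23.50.128/27 (72.23.50.128 - 72.23.50.159) does not contain 72.23.51.129
  72.23.56.0/22 (72.23.56.0 - 72.23.59.255) does not contain 72.23.51.129
  73.23.48.0/21 (73.23.48.0 - 73.23.55.255) does not contain 72.23.51.129
  72.31.0.0/16 (72.31.0.0 - 72.31.255.255) does not contain 72.23.51.129
Longest matching prefix is /15 -> interface port14.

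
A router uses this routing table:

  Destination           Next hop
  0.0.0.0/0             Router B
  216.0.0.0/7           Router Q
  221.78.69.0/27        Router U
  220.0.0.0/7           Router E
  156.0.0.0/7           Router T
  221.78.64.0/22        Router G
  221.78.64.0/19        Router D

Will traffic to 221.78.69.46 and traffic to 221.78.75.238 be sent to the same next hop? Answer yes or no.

221.78.69.46: longest match 221.78.64.0/19 -> Router D
221.78.75.238: longest match 221.78.64.0/19 -> Router D

yes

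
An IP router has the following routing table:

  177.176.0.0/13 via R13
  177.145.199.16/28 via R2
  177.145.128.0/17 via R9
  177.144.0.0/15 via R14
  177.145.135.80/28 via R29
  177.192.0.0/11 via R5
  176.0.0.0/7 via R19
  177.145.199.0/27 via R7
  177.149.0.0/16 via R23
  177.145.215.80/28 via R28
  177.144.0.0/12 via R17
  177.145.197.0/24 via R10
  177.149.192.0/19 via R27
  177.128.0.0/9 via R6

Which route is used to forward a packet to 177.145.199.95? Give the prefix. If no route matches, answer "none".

Entries matching 177.145.199.95:
  176.0.0.0/7 (176.0.0.0 - 177.255.255.255)
  177.128.0.0/9 (177.128.0.0 - 177.255.255.255)
  177.144.0.0/12 (177.144.0.0 - 177.159.255.255)
  177.144.0.0/15 (177.144.0.0 - 177.145.255.255)
  177.145.128.0/17 (177.145.128.0 - 177.145.255.255)
Most specific is 177.145.128.0/17.

177.145.128.0/17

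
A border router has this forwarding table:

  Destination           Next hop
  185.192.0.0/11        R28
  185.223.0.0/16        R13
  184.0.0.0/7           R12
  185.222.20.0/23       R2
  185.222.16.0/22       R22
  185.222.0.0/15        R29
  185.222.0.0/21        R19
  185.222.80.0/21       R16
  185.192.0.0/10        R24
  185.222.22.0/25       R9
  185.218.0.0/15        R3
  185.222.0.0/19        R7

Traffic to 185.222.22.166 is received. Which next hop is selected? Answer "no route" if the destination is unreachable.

Routes whose prefix contains 185.222.22.166:
  184.0.0.0/7 (184.0.0.0 - 185.255.255.255) -> R12
  185.192.0.0/10 (185.192.0.0 - 185.255.255.255) -> R24
  185.192.0.0/11 (185.192.0.0 - 185.223.255.255) -> R28
  185.222.0.0/15 (185.222.0.0 - 185.223.255.255) -> R29
  185.222.0.0/19 (185.222.0.0 - 185.222.31.255) -> R7
More-specific entries that do NOT match:
  185.222.22.0/25 (185.222.22.0 - 185.222.22.127) does not contain 185.222.22.166
  185.222.20.0/23 (185.222.20.0 - 185.222.21.255) does not contain 185.222.22.166
  185.222.16.0/22 (185.222.16.0 - 185.222.19.255) does not contain 185.222.22.166
  185.222.0.0/21 (185.222.0.0 - 185.222.7.255) does not contain 185.222.22.166
  185.222.80.0/21 (185.222.80.0 - 185.222.87.255) does not contain 185.222.22.166
Longest matching prefix is /19 -> next hop R7.

R7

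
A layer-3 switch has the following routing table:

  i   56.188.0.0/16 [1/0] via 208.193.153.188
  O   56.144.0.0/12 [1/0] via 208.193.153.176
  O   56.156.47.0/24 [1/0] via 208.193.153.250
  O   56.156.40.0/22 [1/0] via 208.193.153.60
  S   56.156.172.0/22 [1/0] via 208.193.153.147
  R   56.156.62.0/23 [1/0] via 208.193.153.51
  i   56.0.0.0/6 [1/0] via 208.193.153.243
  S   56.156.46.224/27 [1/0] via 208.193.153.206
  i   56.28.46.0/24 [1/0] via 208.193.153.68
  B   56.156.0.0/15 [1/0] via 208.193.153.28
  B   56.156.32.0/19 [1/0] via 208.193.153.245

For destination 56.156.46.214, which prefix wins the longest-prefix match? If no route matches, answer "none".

Entries matching 56.156.46.214:
  56.0.0.0/6 (56.0.0.0 - 59.255.255.255)
  56.144.0.0/12 (56.144.0.0 - 56.159.255.255)
  56.156.0.0/15 (56.156.0.0 - 56.157.255.255)
  56.156.32.0/19 (56.156.32.0 - 56.156.63.255)
Most specific is 56.156.32.0/19.

56.156.32.0/19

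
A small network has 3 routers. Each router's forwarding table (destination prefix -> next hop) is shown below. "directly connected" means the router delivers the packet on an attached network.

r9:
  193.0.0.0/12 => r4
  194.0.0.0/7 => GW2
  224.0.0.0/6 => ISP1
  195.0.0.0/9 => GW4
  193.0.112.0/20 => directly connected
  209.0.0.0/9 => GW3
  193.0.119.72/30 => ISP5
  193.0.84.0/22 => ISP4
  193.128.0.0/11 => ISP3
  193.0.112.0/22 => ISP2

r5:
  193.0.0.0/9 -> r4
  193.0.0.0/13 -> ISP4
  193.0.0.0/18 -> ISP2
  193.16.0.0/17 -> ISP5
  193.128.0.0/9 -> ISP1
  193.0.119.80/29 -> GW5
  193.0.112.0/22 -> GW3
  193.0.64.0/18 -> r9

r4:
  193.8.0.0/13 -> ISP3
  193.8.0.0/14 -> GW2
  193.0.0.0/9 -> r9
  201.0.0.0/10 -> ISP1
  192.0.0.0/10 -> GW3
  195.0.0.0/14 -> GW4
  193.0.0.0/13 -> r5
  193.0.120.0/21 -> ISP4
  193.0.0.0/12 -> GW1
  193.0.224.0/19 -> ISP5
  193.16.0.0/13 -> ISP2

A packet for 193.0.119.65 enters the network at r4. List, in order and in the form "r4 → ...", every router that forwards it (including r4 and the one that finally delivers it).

At r4: longest match for 193.0.119.65 is 193.0.0.0/13 -> r5
At r5: longest match for 193.0.119.65 is 193.0.64.0/18 -> r9
At r9: longest match for 193.0.119.65 is 193.0.112.0/20 -> directly connected

r4 → r5 → r9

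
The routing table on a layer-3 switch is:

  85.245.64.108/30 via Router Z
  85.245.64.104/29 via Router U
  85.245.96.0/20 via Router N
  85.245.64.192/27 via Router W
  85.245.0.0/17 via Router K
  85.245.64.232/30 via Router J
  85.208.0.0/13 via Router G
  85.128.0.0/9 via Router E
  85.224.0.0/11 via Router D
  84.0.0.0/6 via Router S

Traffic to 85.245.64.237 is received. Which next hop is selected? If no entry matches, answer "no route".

Router K

Routes whose prefix contains 85.245.64.237:
  84.0.0.0/6 (84.0.0.0 - 87.255.255.255) -> Router S
  85.128.0.0/9 (85.128.0.0 - 85.255.255.255) -> Router E
  85.224.0.0/11 (85.224.0.0 - 85.255.255.255) -> Router D
  85.245.0.0/17 (85.245.0.0 - 85.245.127.255) -> Router K
More-specific entries that do NOT match:
  85.245.64.108/30 (85.245.64.108 - 85.245.64.111) does not contain 85.245.64.237
  85.245.64.232/30 (85.245.64.232 - 85.245.64.235) does not contain 85.245.64.237
  85.245.64.104/29 (85.245.64.104 - 85.245.64.111) does not contain 85.245.64.237
  85.245.64.192/27 (85.245.64.192 - 85.245.64.223) does not contain 85.245.64.237
  85.245.96.0/20 (85.245.96.0 - 85.245.111.255) does not contain 85.245.64.237
Longest matching prefix is /17 -> next hop Router K.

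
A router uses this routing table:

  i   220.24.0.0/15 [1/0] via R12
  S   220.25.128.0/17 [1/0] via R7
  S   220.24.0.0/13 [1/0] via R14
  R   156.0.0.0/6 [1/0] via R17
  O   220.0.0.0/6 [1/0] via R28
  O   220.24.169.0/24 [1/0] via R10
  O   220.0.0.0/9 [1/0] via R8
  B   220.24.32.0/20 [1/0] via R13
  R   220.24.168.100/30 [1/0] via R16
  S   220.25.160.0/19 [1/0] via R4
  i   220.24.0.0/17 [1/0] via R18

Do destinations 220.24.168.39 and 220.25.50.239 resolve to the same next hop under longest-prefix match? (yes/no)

220.24.168.39: longest match 220.24.0.0/15 -> R12
220.25.50.239: longest match 220.24.0.0/15 -> R12

yes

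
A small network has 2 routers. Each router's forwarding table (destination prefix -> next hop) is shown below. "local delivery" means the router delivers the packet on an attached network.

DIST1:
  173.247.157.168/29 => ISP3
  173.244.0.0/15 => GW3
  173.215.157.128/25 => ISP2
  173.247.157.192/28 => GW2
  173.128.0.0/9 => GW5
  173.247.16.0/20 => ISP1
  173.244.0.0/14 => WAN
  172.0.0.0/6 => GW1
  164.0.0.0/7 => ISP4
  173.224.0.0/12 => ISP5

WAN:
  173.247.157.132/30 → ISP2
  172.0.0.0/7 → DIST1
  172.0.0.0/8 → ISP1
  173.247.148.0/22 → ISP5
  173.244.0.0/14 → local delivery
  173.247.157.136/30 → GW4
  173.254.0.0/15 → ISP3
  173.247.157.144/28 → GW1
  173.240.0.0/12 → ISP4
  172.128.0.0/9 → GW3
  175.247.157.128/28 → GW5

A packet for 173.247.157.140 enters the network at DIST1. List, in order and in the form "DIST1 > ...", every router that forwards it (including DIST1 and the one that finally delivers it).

At DIST1: longest match for 173.247.157.140 is 173.244.0.0/14 -> WAN
At WAN: longest match for 173.247.157.140 is 173.244.0.0/14 -> local delivery

DIST1 > WAN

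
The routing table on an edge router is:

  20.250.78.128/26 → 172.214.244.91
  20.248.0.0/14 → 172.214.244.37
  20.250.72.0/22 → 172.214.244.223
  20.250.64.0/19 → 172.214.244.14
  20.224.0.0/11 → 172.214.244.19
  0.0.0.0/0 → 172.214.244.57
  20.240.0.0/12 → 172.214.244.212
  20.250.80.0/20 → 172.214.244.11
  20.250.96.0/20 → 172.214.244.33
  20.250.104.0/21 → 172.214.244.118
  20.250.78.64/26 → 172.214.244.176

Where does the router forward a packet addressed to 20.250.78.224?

Routes whose prefix contains 20.250.78.224:
  0.0.0.0/0 (default, matches everything) -> 172.214.244.57
  20.224.0.0/11 (20.224.0.0 - 20.255.255.255) -> 172.214.244.19
  20.240.0.0/12 (20.240.0.0 - 20.255.255.255) -> 172.214.244.212
  20.248.0.0/14 (20.248.0.0 - 20.251.255.255) -> 172.214.244.37
  20.250.64.0/19 (20.250.64.0 - 20.250.95.255) -> 172.214.244.14
More-specific entries that do NOT match:
  20.250.78.128/26 (20.250.78.128 - 20.250.78.191) does not contain 20.250.78.224
  20.250.78.64/26 (20.250.78.64 - 20.250.78.127) does not contain 20.250.78.224
  20.250.72.0/22 (20.250.72.0 - 20.250.75.255) does not contain 20.250.78.224
  20.250.104.0/21 (20.250.104.0 - 20.250.111.255) does not contain 20.250.78.224
  20.250.80.0/20 (20.250.80.0 - 20.250.95.255) does not contain 20.250.78.224
  20.250.96.0/20 (20.250.96.0 - 20.250.111.255) does not contain 20.250.78.224
Longest matching prefix is /19 -> next hop 172.214.244.14.

172.214.244.14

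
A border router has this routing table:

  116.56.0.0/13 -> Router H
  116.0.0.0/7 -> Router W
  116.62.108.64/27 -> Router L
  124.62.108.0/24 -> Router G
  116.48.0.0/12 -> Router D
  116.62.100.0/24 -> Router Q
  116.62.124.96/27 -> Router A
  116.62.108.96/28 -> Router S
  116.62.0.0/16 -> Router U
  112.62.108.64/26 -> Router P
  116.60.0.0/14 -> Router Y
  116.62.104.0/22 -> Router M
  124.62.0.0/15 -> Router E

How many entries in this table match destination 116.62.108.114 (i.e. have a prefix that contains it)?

5

Prefixes containing 116.62.108.114:
  116.0.0.0/7 (116.0.0.0 - 117.255.255.255)
  116.48.0.0/12 (116.48.0.0 - 116.63.255.255)
  116.56.0.0/13 (116.56.0.0 - 116.63.255.255)
  116.60.0.0/14 (116.60.0.0 - 116.63.255.255)
  116.62.0.0/16 (116.62.0.0 - 116.62.255.255)
Total matching entries: 5.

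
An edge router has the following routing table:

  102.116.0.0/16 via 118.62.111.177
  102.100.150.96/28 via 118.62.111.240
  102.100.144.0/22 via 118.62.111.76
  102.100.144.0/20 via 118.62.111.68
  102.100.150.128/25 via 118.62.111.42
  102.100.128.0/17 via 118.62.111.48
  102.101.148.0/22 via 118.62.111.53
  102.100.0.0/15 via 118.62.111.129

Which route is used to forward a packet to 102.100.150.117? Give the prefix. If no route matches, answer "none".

Entries matching 102.100.150.117:
  102.100.0.0/15 (102.100.0.0 - 102.101.255.255)
  102.100.128.0/17 (102.100.128.0 - 102.100.255.255)
  102.100.144.0/20 (102.100.144.0 - 102.100.159.255)
Most specific is 102.100.144.0/20.

102.100.144.0/20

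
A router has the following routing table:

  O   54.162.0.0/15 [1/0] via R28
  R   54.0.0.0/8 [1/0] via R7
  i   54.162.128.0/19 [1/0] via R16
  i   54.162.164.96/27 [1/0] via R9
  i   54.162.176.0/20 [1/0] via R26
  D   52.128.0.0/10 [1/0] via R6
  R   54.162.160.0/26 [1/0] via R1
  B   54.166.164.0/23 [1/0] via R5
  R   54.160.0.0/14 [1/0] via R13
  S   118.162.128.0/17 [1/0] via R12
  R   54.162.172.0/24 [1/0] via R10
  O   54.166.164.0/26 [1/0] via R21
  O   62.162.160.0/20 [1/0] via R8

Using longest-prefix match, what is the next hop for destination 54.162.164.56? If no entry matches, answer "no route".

R28

Routes whose prefix contains 54.162.164.56:
  54.0.0.0/8 (54.0.0.0 - 54.255.255.255) -> R7
  54.160.0.0/14 (54.160.0.0 - 54.163.255.255) -> R13
  54.162.0.0/15 (54.162.0.0 - 54.163.255.255) -> R28
More-specific entries that do NOT match:
  54.162.164.96/27 (54.162.164.96 - 54.162.164.127) does not contain 54.162.164.56
  54.162.160.0/26 (54.162.160.0 - 54.162.160.63) does not contain 54.162.164.56
  54.166.164.0/26 (54.166.164.0 - 54.166.164.63) does not contain 54.162.164.56
  54.162.172.0/24 (54.162.172.0 - 54.162.172.255) does not contain 54.162.164.56
  54.166.164.0/23 (54.166.164.0 - 54.166.165.255) does not contain 54.162.164.56
  54.162.176.0/20 (54.162.176.0 - 54.162.191.255) does not contain 54.162.164.56
  62.162.160.0/20 (62.162.160.0 - 62.162.175.255) does not contain 54.162.164.56
  54.162.128.0/19 (54.162.128.0 - 54.162.159.255) does not contain 54.162.164.56
  118.162.128.0/17 (118.162.128.0 - 118.162.255.255) does not contain 54.162.164.56
Longest matching prefix is /15 -> next hop R28.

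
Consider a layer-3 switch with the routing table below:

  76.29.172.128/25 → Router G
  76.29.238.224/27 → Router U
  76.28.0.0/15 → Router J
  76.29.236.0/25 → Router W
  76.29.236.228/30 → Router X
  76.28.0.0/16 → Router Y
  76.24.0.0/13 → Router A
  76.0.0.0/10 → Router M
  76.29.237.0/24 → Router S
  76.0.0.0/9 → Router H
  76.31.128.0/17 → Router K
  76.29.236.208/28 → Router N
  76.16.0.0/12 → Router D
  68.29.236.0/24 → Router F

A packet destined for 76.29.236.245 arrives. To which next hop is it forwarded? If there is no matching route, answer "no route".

Routes whose prefix contains 76.29.236.245:
  76.0.0.0/9 (76.0.0.0 - 76.127.255.255) -> Router H
  76.0.0.0/10 (76.0.0.0 - 76.63.255.255) -> Router M
  76.16.0.0/12 (76.16.0.0 - 76.31.255.255) -> Router D
  76.24.0.0/13 (76.24.0.0 - 76.31.255.255) -> Router A
  76.28.0.0/15 (76.28.0.0 - 76.29.255.255) -> Router J
More-specific entries that do NOT match:
  76.29.236.228/30 (76.29.236.228 - 76.29.236.231) does not contain 76.29.236.245
  76.29.236.208/28 (76.29.236.208 - 76.29.236.223) does not contain 76.29.236.245
  76.29.238.224/27 (76.29.238.224 - 76.29.238.255) does not contain 76.29.236.245
  76.29.172.128/25 (76.29.172.128 - 76.29.172.255) does not contain 76.29.236.245
  76.29.236.0/25 (76.29.236.0 - 76.29.236.127) does not contain 76.29.236.245
  76.29.237.0/24 (76.29.237.0 - 76.29.237.255) does not contain 76.29.236.245
  68.29.236.0/24 (68.29.236.0 - 68.29.236.255) does not contain 76.29.236.245
  76.31.128.0/17 (76.31.128.0 - 76.31.255.255) does not contain 76.29.236.245
  76.28.0.0/16 (76.28.0.0 - 76.28.255.255) does not contain 76.29.236.245
Longest matching prefix is /15 -> next hop Router J.

Router J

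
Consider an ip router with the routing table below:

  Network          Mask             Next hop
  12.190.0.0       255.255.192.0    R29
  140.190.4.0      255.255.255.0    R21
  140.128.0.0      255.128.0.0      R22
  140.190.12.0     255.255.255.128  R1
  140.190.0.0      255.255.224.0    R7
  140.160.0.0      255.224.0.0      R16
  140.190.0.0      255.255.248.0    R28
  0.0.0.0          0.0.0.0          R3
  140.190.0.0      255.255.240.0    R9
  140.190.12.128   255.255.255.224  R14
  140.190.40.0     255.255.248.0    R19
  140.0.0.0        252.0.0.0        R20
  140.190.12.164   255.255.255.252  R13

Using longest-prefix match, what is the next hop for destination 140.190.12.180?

Routes whose prefix contains 140.190.12.180:
  0.0.0.0/0 (default, matches everything) -> R3
  140.0.0.0/6 (140.0.0.0 - 143.255.255.255) -> R20
  140.128.0.0/9 (140.128.0.0 - 140.255.255.255) -> R22
  140.160.0.0/11 (140.160.0.0 - 140.191.255.255) -> R16
  140.190.0.0/19 (140.190.0.0 - 140.190.31.255) -> R7
  140.190.0.0/20 (140.190.0.0 - 140.190.15.255) -> R9
More-specific entries that do NOT match:
  140.190.12.164/30 (140.190.12.164 - 140.190.12.167) does not contain 140.190.12.180
  140.190.12.128/27 (140.190.12.128 - 140.190.12.159) does not contain 140.190.12.180
  140.190.12.0/25 (140.190.12.0 - 140.190.12.127) does not contain 140.190.12.180
  140.190.4.0/24 (140.190.4.0 - 140.190.4.255) does not contain 140.190.12.180
  140.190.0.0/21 (140.190.0.0 - 140.190.7.255) does not contain 140.190.12.180
  140.190.40.0/21 (140.190.40.0 - 140.190.47.255) does not contain 140.190.12.180
Longest matching prefix is /20 -> next hop R9.

R9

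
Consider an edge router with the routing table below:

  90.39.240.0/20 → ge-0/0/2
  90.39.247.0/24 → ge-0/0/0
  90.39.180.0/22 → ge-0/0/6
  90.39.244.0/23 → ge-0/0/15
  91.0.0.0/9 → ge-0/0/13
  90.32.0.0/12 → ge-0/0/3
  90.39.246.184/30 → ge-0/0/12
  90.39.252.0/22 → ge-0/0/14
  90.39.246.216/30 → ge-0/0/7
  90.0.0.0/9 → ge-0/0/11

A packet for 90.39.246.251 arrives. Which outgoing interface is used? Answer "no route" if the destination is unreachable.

ge-0/0/2

Routes whose prefix contains 90.39.246.251:
  90.0.0.0/9 (90.0.0.0 - 90.127.255.255) -> ge-0/0/11
  90.32.0.0/12 (90.32.0.0 - 90.47.255.255) -> ge-0/0/3
  90.39.240.0/20 (90.39.240.0 - 90.39.255.255) -> ge-0/0/2
More-specific entries that do NOT match:
  90.39.246.184/30 (90.39.246.184 - 90.39.246.187) does not contain 90.39.246.251
  90.39.246.216/30 (90.39.246.216 - 90.39.246.219) does not contain 90.39.246.251
  90.39.247.0/24 (90.39.247.0 - 90.39.247.255) does not contain 90.39.246.251
  90.39.244.0/23 (90.39.244.0 - 90.39.245.255) does not contain 90.39.246.251
  90.39.180.0/22 (90.39.180.0 - 90.39.183.255) does not contain 90.39.246.251
  90.39.252.0/22 (90.39.252.0 - 90.39.255.255) does not contain 90.39.246.251
Longest matching prefix is /20 -> interface ge-0/0/2.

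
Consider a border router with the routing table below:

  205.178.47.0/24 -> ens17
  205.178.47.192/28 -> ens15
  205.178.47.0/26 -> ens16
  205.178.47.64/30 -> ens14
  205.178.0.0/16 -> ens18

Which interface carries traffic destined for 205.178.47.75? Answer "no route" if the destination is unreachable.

Routes whose prefix contains 205.178.47.75:
  205.178.0.0/16 (205.178.0.0 - 205.178.255.255) -> ens18
  205.178.47.0/24 (205.178.47.0 - 205.178.47.255) -> ens17
More-specific entries that do NOT match:
  205.178.47.64/30 (205.178.47.64 - 205.178.47.67) does not contain 205.178.47.75
  205.178.47.192/28 (205.178.47.192 - 205.178.47.207) does not contain 205.178.47.75
  205.178.47.0/26 (205.178.47.0 - 205.178.47.63) does not contain 205.178.47.75
Longest matching prefix is /24 -> interface ens17.

ens17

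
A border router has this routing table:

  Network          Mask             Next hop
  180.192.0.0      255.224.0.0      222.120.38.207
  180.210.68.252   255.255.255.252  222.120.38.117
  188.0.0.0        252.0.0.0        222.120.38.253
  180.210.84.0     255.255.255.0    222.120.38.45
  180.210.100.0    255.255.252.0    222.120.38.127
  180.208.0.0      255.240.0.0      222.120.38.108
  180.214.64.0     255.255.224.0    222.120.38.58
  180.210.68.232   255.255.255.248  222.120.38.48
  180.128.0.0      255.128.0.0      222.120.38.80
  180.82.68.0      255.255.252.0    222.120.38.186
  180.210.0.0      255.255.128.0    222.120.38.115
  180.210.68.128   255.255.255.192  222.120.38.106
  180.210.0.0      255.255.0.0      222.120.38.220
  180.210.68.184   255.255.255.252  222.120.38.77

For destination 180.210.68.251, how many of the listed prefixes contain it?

Prefixes containing 180.210.68.251:
  180.128.0.0/9 (180.128.0.0 - 180.255.255.255)
  180.192.0.0/11 (180.192.0.0 - 180.223.255.255)
  180.208.0.0/12 (180.208.0.0 - 180.223.255.255)
  180.210.0.0/16 (180.210.0.0 - 180.210.255.255)
  180.210.0.0/17 (180.210.0.0 - 180.210.127.255)
Total matching entries: 5.

5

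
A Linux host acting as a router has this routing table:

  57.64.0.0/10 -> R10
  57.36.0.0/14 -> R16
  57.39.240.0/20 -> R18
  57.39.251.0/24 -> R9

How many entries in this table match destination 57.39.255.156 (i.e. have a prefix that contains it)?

Prefixes containing 57.39.255.156:
  57.36.0.0/14 (57.36.0.0 - 57.39.255.255)
  57.39.240.0/20 (57.39.240.0 - 57.39.255.255)
Total matching entries: 2.

2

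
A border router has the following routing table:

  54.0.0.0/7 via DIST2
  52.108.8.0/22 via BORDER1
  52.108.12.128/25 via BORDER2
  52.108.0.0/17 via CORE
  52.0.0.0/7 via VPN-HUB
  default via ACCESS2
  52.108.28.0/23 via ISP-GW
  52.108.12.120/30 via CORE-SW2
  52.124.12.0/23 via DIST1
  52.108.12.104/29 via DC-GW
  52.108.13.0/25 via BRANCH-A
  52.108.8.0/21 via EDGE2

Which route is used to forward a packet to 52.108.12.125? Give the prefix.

Entries matching 52.108.12.125:
  0.0.0.0/0 (default, matches everything)
  52.0.0.0/7 (52.0.0.0 - 53.255.255.255)
  52.108.0.0/17 (52.108.0.0 - 52.108.127.255)
  52.108.8.0/21 (52.108.8.0 - 52.108.15.255)
Most specific is 52.108.8.0/21.

52.108.8.0/21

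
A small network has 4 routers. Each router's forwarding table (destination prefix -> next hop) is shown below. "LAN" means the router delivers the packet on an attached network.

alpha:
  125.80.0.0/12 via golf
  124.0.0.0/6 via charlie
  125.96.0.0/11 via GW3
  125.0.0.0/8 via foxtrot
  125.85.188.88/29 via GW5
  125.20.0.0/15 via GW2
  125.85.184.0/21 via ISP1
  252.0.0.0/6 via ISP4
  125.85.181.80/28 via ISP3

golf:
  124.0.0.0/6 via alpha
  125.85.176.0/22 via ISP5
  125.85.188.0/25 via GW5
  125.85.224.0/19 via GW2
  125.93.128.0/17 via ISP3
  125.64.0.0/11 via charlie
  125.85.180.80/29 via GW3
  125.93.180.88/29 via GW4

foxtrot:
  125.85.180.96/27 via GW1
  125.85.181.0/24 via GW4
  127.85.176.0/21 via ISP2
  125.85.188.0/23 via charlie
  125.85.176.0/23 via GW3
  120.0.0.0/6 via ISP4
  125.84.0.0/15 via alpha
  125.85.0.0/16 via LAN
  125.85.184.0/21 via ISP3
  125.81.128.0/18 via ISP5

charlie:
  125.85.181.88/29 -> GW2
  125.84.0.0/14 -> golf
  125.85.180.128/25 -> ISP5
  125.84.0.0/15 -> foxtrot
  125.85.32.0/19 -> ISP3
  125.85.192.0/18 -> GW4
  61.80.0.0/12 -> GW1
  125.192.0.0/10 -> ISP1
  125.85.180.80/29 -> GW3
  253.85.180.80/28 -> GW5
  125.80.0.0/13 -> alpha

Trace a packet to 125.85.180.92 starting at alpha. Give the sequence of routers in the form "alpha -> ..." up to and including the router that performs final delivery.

alpha -> golf -> charlie -> foxtrot

At alpha: longest match for 125.85.180.92 is 125.80.0.0/12 -> golf
At golf: longest match for 125.85.180.92 is 125.64.0.0/11 -> charlie
At charlie: longest match for 125.85.180.92 is 125.84.0.0/15 -> foxtrot
At foxtrot: longest match for 125.85.180.92 is 125.85.0.0/16 -> LAN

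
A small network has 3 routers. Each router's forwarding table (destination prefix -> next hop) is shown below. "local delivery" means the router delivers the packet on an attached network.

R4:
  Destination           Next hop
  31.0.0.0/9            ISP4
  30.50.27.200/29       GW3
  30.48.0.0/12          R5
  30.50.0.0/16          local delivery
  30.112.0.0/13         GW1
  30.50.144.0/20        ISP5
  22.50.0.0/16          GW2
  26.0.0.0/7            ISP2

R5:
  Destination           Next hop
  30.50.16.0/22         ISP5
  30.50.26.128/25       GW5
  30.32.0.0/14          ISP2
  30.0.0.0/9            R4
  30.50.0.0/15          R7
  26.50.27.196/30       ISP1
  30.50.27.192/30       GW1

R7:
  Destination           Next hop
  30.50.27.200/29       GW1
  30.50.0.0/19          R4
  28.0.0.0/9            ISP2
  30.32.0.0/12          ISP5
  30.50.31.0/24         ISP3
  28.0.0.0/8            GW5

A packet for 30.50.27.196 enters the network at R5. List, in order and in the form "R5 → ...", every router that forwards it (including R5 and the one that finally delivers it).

At R5: longest match for 30.50.27.196 is 30.50.0.0/15 -> R7
At R7: longest match for 30.50.27.196 is 30.50.0.0/19 -> R4
At R4: longest match for 30.50.27.196 is 30.50.0.0/16 -> local delivery

R5 → R7 → R4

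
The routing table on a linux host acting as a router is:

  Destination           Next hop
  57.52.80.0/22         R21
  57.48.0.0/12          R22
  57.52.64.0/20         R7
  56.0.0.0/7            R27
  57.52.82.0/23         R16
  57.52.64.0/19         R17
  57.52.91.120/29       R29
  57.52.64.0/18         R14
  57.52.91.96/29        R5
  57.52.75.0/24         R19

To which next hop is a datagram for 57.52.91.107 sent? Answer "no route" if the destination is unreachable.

Routes whose prefix contains 57.52.91.107:
  56.0.0.0/7 (56.0.0.0 - 57.255.255.255) -> R27
  57.48.0.0/12 (57.48.0.0 - 57.63.255.255) -> R22
  57.52.64.0/18 (57.52.64.0 - 57.52.127.255) -> R14
  57.52.64.0/19 (57.52.64.0 - 57.52.95.255) -> R17
More-specific entries that do NOT match:
  57.52.91.120/29 (57.52.91.120 - 57.52.91.127) does not contain 57.52.91.107
  57.52.91.96/29 (57.52.91.96 - 57.52.91.103) does not contain 57.52.91.107
  57.52.75.0/24 (57.52.75.0 - 57.52.75.255) does not contain 57.52.91.107
  57.52.82.0/23 (57.52.82.0 - 57.52.83.255) does not contain 57.52.91.107
  57.52.80.0/22 (57.52.80.0 - 57.52.83.255) does not contain 57.52.91.107
  57.52.64.0/20 (57.52.64.0 - 57.52.79.255) does not contain 57.52.91.107
Longest matching prefix is /19 -> next hop R17.

R17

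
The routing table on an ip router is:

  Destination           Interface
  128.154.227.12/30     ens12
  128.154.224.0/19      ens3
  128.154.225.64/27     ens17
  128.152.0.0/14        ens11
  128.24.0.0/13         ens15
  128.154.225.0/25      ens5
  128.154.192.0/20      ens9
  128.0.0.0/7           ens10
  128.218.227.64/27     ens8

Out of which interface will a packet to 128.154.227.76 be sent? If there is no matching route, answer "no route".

ens3

Routes whose prefix contains 128.154.227.76:
  128.0.0.0/7 (128.0.0.0 - 129.255.255.255) -> ens10
  128.152.0.0/14 (128.152.0.0 - 128.155.255.255) -> ens11
  128.154.224.0/19 (128.154.224.0 - 128.154.255.255) -> ens3
More-specific entries that do NOT match:
  128.154.227.12/30 (128.154.227.12 - 128.154.227.15) does not contain 128.154.227.76
  128.154.225.64/27 (128.154.225.64 - 128.154.225.95) does not contain 128.154.227.76
  128.218.227.64/27 (128.218.227.64 - 128.218.227.95) does not contain 128.154.227.76
  128.154.225.0/25 (128.154.225.0 - 128.154.225.127) does not contain 128.154.227.76
  128.154.192.0/20 (128.154.192.0 - 128.154.207.255) does not contain 128.154.227.76
Longest matching prefix is /19 -> interface ens3.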